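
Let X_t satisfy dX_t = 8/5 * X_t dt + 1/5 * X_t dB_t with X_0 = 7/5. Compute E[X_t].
E[X_t] = 7*exp(8*t/5)/5

For GBM dX = mu X dt + sigma X dB with X_0 = x_0, apply Itô to Y = log X: dY = (mu - sigma^2/2) dt + sigma dB, so Y_t = log(x_0) + (mu - sigma^2/2) t + sigma B_t and hence X_t = x_0 * exp((mu - sigma^2/2) t + sigma B_t).
With mu = 8/5, sigma = 1/5, x_0 = 7/5, this gives:
  X_t = 7/5 * exp((79/50) * t + (1/5) * B_t).
Since sigma*B_t ~ Normal(0, sigma^2 t), E[exp(sigma*B_t)] = exp(sigma^2 t / 2); so E[X_t] = x_0 * exp((mu - sigma^2/2) t) * exp(sigma^2 t / 2) = x_0 * exp(mu t) = 7*exp(8*t/5)/5.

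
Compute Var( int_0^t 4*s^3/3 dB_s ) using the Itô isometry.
Var = 16*t^7/63

The Itô integral of a deterministic integrand f(s) has mean 0 because each increment f(s) * (B_{s+ds} - B_s) has mean 0. By the Itô isometry:
  Var( int_0^t f(s) dB_s ) = E[ (int_0^t f(s) dB_s)^2 ] = int_0^t f(s)^2 ds.
Here f(s) = 4*s^3/3, so f(s)^2 = 16*s^6/9. Integrate:
  int_0^t (16*s^6/9) ds = 16*t^7/63.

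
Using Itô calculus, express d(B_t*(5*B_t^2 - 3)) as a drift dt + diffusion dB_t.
d(B_t*(5*B_t^2 - 3)) = (15*B_t) dt + (15*B_t^2 - 3) dB_t

Itô's formula for f(B_t) gives d f(B_t) = f'(B_t) dB_t + (1/2) f''(B_t) dt. Compute derivatives of f(x) = x*(5*x^2 - 3):
  f'(x)  = 15*x^2 - 3
  f''(x) = 30*x
Substitute x = B_t and multiply the f'' term by 1/2:
  drift     = (1/2) * (30*x) evaluated at B_t = 15*B_t
  diffusion = (15*x^2 - 3) evaluated at B_t = 15*B_t^2 - 3
Therefore d(B_t*(5*B_t^2 - 3)) = (15*B_t) dt + (15*B_t^2 - 3) dB_t.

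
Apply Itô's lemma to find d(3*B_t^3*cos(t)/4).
d(3*B_t^3*cos(t)/4) = (3*B_t*(-B_t^2*sin(t) + 3*cos(t))/4) dt + (9*B_t^2*cos(t)/4) dB_t

Itô's formula for f(t, x): d f(t, B_t) = (f_t + (1/2) f_xx) dt + f_x dB_t. Compute partials of f(t, x) = 3*x^3*cos(t)/4:
  f_t(t,x)  = -3*x^3*sin(t)/4
  f_x(t,x)  = 9*x^2*cos(t)/4
  f_xx(t,x) = 9*x*cos(t)/2
Assemble drift = f_t + (1/2) f_xx = 3*x*(-x^2*sin(t) + 3*cos(t))/4 and diffusion = f_x = 9*x^2*cos(t)/4. Substituting x = B_t:
  d(3*B_t^3*cos(t)/4) = (3*B_t*(-B_t^2*sin(t) + 3*cos(t))/4) dt + (9*B_t^2*cos(t)/4) dB_t.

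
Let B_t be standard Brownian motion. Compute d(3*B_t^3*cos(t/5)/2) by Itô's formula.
d(3*B_t^3*cos(t/5)/2) = (3*B_t*(-B_t^2*sin(t/5) + 15*cos(t/5))/10) dt + (9*B_t^2*cos(t/5)/2) dB_t

Itô's formula for f(t, x): d f(t, B_t) = (f_t + (1/2) f_xx) dt + f_x dB_t. Compute partials of f(t, x) = 3*x^3*cos(t/5)/2:
  f_t(t,x)  = -3*x^3*sin(t/5)/10
  f_x(t,x)  = 9*x^2*cos(t/5)/2
  f_xx(t,x) = 9*x*cos(t/5)
Assemble drift = f_t + (1/2) f_xx = 3*x*(-x^2*sin(t/5) + 15*cos(t/5))/10 and diffusion = f_x = 9*x^2*cos(t/5)/2. Substituting x = B_t:
  d(3*B_t^3*cos(t/5)/2) = (3*B_t*(-B_t^2*sin(t/5) + 15*cos(t/5))/10) dt + (9*B_t^2*cos(t/5)/2) dB_t.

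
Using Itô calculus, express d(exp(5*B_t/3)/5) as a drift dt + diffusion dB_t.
d(exp(5*B_t/3)/5) = (5*exp(5*B_t/3)/18) dt + (exp(5*B_t/3)/3) dB_t

Itô's formula for f(B_t) gives d f(B_t) = f'(B_t) dB_t + (1/2) f''(B_t) dt. Compute derivatives of f(x) = exp(5*x/3)/5:
  f'(x)  = exp(5*x/3)/3
  f''(x) = 5*exp(5*x/3)/9
Substitute x = B_t and multiply the f'' term by 1/2:
  drift     = (1/2) * (5*exp(5*x/3)/9) evaluated at B_t = 5*exp(5*B_t/3)/18
  diffusion = (exp(5*x/3)/3) evaluated at B_t = exp(5*B_t/3)/3
Therefore d(exp(5*B_t/3)/5) = (5*exp(5*B_t/3)/18) dt + (exp(5*B_t/3)/3) dB_t.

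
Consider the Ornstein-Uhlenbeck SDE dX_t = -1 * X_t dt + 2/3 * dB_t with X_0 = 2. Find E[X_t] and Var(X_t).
E[X_t] = 2*exp(-t); Var(X_t) = 2/9 - 2*exp(-2*t)/9

The OU SDE dX = -theta X dt + sigma dB admits the integrating factor exp(theta t): d(exp(theta t) X_t) = sigma exp(theta t) dB_t. Integrating from 0 to t:
  X_t = x_0 * exp(-theta t) + sigma * int_0^t exp(-theta (t-s)) dB_s.
The Itô integral has mean 0 and (by the Itô isometry) variance sigma^2 * int_0^t exp(-2 theta (t - s)) ds = sigma^2 * (1 - exp(-2 theta t)) / (2 theta).
With theta = 1, sigma = 2/3, x_0 = 2:
  E[X_t] = 2 * exp(-1 t) = 2*exp(-t)
  Var(X_t) = (2/3)^2 * (1 - exp(-2*1 t)) / (2 * 1) = 2/9 - 2*exp(-2*t)/9.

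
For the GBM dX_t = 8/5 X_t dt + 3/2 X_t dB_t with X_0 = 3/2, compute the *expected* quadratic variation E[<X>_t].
E[<X>_t] = 405*exp(109*t/20)/436 - 405/436

<X>_t = int_0^t ((3/2) * X_s)^2 ds. Taking expectation inside the integral: E[<X>_t] = (3/2)^2 * int_0^t E[X_s^2] ds. For GBM, E[X_s^2] = x_0^2 * exp((2 mu + sigma^2) s). Integrating:
  E[<X>_t] = (3/2)^2 * (3/2)^2 * (exp((2*(8/5) + (3/2)^2) t) - 1) / (2*(8/5) + (3/2)^2)
           = (3/2)^2 * (3/2)^2 * (exp((109/20) t) - 1) / (109/20) = 405*exp(109*t/20)/436 - 405/436.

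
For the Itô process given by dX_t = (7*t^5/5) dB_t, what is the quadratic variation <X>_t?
<X>_t = 49*t^11/275

For an Itô process dX_t = a(t) dt + b(t) dB_t, the quadratic variation is <X>_t = int_0^t b(s)^2 ds (the drift term does not contribute). Here b(s) = 7*s^5/5, so
  b(s)^2 = 49*s^10/25.
Integrating from 0 to t:
  <X>_t = int_0^t (49*s^10/25) ds = 49*t^11/275.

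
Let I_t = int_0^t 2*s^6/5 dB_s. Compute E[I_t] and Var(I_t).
E[I_t] = 0; Var(I_t) = 4*t^13/325

The Itô integral of a deterministic integrand f(s) has mean 0 because each increment f(s) * (B_{s+ds} - B_s) has mean 0. By the Itô isometry:
  Var( int_0^t f(s) dB_s ) = E[ (int_0^t f(s) dB_s)^2 ] = int_0^t f(s)^2 ds.
Here f(s) = 2*s^6/5, so f(s)^2 = 4*s^12/25. Integrate:
  int_0^t (4*s^12/25) ds = 4*t^13/325.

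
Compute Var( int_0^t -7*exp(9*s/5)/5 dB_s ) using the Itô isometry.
Var = 49*exp(18*t/5)/90 - 49/90

The Itô integral of a deterministic integrand f(s) has mean 0 because each increment f(s) * (B_{s+ds} - B_s) has mean 0. By the Itô isometry:
  Var( int_0^t f(s) dB_s ) = E[ (int_0^t f(s) dB_s)^2 ] = int_0^t f(s)^2 ds.
Here f(s) = -7*exp(9*s/5)/5, so f(s)^2 = 49*exp(18*s/5)/25. Integrate:
  int_0^t (49*exp(18*s/5)/25) ds = 49*exp(18*t/5)/90 - 49/90.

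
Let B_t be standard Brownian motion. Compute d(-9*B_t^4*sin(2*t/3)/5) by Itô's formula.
d(-9*B_t^4*sin(2*t/3)/5) = (-6*B_t^2*(B_t^2*cos(2*t/3) + 9*sin(2*t/3))/5) dt + (-36*B_t^3*sin(2*t/3)/5) dB_t

Itô's formula for f(t, x): d f(t, B_t) = (f_t + (1/2) f_xx) dt + f_x dB_t. Compute partials of f(t, x) = -9*x^4*sin(2*t/3)/5:
  f_t(t,x)  = -6*x^4*cos(2*t/3)/5
  f_x(t,x)  = -36*x^3*sin(2*t/3)/5
  f_xx(t,x) = -108*x^2*sin(2*t/3)/5
Assemble drift = f_t + (1/2) f_xx = -6*x^2*(x^2*cos(2*t/3) + 9*sin(2*t/3))/5 and diffusion = f_x = -36*x^3*sin(2*t/3)/5. Substituting x = B_t:
  d(-9*B_t^4*sin(2*t/3)/5) = (-6*B_t^2*(B_t^2*cos(2*t/3) + 9*sin(2*t/3))/5) dt + (-36*B_t^3*sin(2*t/3)/5) dB_t.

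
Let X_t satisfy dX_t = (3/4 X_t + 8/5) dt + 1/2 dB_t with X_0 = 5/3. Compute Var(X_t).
Var(X_t) = exp(3*t/2)/6 - 1/6

The variance V(t) = Var(X_t) satisfies V'(t) = 2 a V(t) + c^2 with V(0) = 0 (drift coefficient is linear in X, diffusion is constant). With a = 3/4, c = 1/2, the solution is
  V(t) = (c^2 / (2 a)) * (exp(2 a t) - 1)
       = ((1/2)^2 / (2*(3/4))) * (exp((3/2) t) - 1)
       = exp(3*t/2)/6 - 1/6.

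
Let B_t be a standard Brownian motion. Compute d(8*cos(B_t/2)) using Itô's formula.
d(8*cos(B_t/2)) = (-cos(B_t/2)) dt + (-4*sin(B_t/2)) dB_t

Itô's formula for f(B_t) gives d f(B_t) = f'(B_t) dB_t + (1/2) f''(B_t) dt. Compute derivatives of f(x) = 8*cos(x/2):
  f'(x)  = -4*sin(x/2)
  f''(x) = -2*cos(x/2)
Substitute x = B_t and multiply the f'' term by 1/2:
  drift     = (1/2) * (-2*cos(x/2)) evaluated at B_t = -cos(B_t/2)
  diffusion = (-4*sin(x/2)) evaluated at B_t = -4*sin(B_t/2)
Therefore d(8*cos(B_t/2)) = (-cos(B_t/2)) dt + (-4*sin(B_t/2)) dB_t.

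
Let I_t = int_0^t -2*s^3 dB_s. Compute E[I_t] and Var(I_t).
E[I_t] = 0; Var(I_t) = 4*t^7/7

The Itô integral of a deterministic integrand f(s) has mean 0 because each increment f(s) * (B_{s+ds} - B_s) has mean 0. By the Itô isometry:
  Var( int_0^t f(s) dB_s ) = E[ (int_0^t f(s) dB_s)^2 ] = int_0^t f(s)^2 ds.
Here f(s) = -2*s^3, so f(s)^2 = 4*s^6. Integrate:
  int_0^t (4*s^6) ds = 4*t^7/7.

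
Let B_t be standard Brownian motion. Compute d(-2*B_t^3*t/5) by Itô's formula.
d(-2*B_t^3*t/5) = (2*B_t*(-B_t^2 - 3*t)/5) dt + (-6*B_t^2*t/5) dB_t

Itô's formula for f(t, x): d f(t, B_t) = (f_t + (1/2) f_xx) dt + f_x dB_t. Compute partials of f(t, x) = -2*t*x^3/5:
  f_t(t,x)  = -2*x^3/5
  f_x(t,x)  = -6*t*x^2/5
  f_xx(t,x) = -12*t*x/5
Assemble drift = f_t + (1/2) f_xx = 2*x*(-3*t - x^2)/5 and diffusion = f_x = -6*t*x^2/5. Substituting x = B_t:
  d(-2*B_t^3*t/5) = (2*B_t*(-B_t^2 - 3*t)/5) dt + (-6*B_t^2*t/5) dB_t.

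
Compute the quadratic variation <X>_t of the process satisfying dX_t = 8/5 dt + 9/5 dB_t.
<X>_t = 81*t/25

For an Itô process dX_t = a(t) dt + b(t) dB_t, the quadratic variation is <X>_t = int_0^t b(s)^2 ds (the drift term does not contribute). Here b(s) = 9/5, so
  b(s)^2 = 81/25.
Integrating from 0 to t:
  <X>_t = int_0^t (81/25) ds = 81*t/25.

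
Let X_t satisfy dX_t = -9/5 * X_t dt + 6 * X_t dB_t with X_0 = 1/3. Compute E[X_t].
E[X_t] = exp(-9*t/5)/3

For GBM dX = mu X dt + sigma X dB with X_0 = x_0, apply Itô to Y = log X: dY = (mu - sigma^2/2) dt + sigma dB, so Y_t = log(x_0) + (mu - sigma^2/2) t + sigma B_t and hence X_t = x_0 * exp((mu - sigma^2/2) t + sigma B_t).
With mu = -9/5, sigma = 6, x_0 = 1/3, this gives:
  X_t = 1/3 * exp((-99/5) * t + (6) * B_t).
Since sigma*B_t ~ Normal(0, sigma^2 t), E[exp(sigma*B_t)] = exp(sigma^2 t / 2); so E[X_t] = x_0 * exp((mu - sigma^2/2) t) * exp(sigma^2 t / 2) = x_0 * exp(mu t) = exp(-9*t/5)/3.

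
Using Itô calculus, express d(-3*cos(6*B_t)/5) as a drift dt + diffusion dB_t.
d(-3*cos(6*B_t)/5) = (54*cos(6*B_t)/5) dt + (18*sin(6*B_t)/5) dB_t

Itô's formula for f(B_t) gives d f(B_t) = f'(B_t) dB_t + (1/2) f''(B_t) dt. Compute derivatives of f(x) = -3*cos(6*x)/5:
  f'(x)  = 18*sin(6*x)/5
  f''(x) = 108*cos(6*x)/5
Substitute x = B_t and multiply the f'' term by 1/2:
  drift     = (1/2) * (108*cos(6*x)/5) evaluated at B_t = 54*cos(6*B_t)/5
  diffusion = (18*sin(6*x)/5) evaluated at B_t = 18*sin(6*B_t)/5
Therefore d(-3*cos(6*B_t)/5) = (54*cos(6*B_t)/5) dt + (18*sin(6*B_t)/5) dB_t.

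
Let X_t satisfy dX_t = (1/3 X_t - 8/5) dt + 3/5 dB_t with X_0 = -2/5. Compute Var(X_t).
Var(X_t) = 27*exp(2*t/3)/50 - 27/50

The variance V(t) = Var(X_t) satisfies V'(t) = 2 a V(t) + c^2 with V(0) = 0 (drift coefficient is linear in X, diffusion is constant). With a = 1/3, c = 3/5, the solution is
  V(t) = (c^2 / (2 a)) * (exp(2 a t) - 1)
       = ((3/5)^2 / (2*(1/3))) * (exp((2/3) t) - 1)
       = 27*exp(2*t/3)/50 - 27/50.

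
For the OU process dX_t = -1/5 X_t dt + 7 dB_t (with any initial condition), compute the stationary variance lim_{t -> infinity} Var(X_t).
lim Var(X_t) = 245/2

The OU SDE dX = -theta X dt + sigma dB admits the integrating factor exp(theta t): d(exp(theta t) X_t) = sigma exp(theta t) dB_t. Integrating from 0 to t gives X_t = x_0 * exp(-theta t) + sigma * int_0^t exp(-theta (t-s)) dB_s for any initial x_0. The Itô integral has variance (by the Itô isometry) sigma^2 * int_0^t exp(-2 theta (t - s)) ds = sigma^2 * (1 - exp(-2 theta t)) / (2 theta), independent of x_0.
With theta = 1/5, sigma = 7:
  Var(X_t) = (7)^2 * (1 - exp(-2*1/5 t)) / (2 * 1/5) = 245/2 - 245*exp(-2*t/5)/2.
As t -> infinity, exp(-2*1/5 t) -> 0, so the stationary variance is sigma^2 / (2 theta) = 245/2.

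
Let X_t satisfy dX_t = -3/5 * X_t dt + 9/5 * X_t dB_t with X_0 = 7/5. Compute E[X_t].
E[X_t] = 7*exp(-3*t/5)/5

For GBM dX = mu X dt + sigma X dB with X_0 = x_0, apply Itô to Y = log X: dY = (mu - sigma^2/2) dt + sigma dB, so Y_t = log(x_0) + (mu - sigma^2/2) t + sigma B_t and hence X_t = x_0 * exp((mu - sigma^2/2) t + sigma B_t).
With mu = -3/5, sigma = 9/5, x_0 = 7/5, this gives:
  X_t = 7/5 * exp((-111/50) * t + (9/5) * B_t).
Since sigma*B_t ~ Normal(0, sigma^2 t), E[exp(sigma*B_t)] = exp(sigma^2 t / 2); so E[X_t] = x_0 * exp((mu - sigma^2/2) t) * exp(sigma^2 t / 2) = x_0 * exp(mu t) = 7*exp(-3*t/5)/5.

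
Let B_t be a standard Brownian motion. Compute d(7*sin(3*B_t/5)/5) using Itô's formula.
d(7*sin(3*B_t/5)/5) = (-63*sin(3*B_t/5)/250) dt + (21*cos(3*B_t/5)/25) dB_t

Itô's formula for f(B_t) gives d f(B_t) = f'(B_t) dB_t + (1/2) f''(B_t) dt. Compute derivatives of f(x) = 7*sin(3*x/5)/5:
  f'(x)  = 21*cos(3*x/5)/25
  f''(x) = -63*sin(3*x/5)/125
Substitute x = B_t and multiply the f'' term by 1/2:
  drift     = (1/2) * (-63*sin(3*x/5)/125) evaluated at B_t = -63*sin(3*B_t/5)/250
  diffusion = (21*cos(3*x/5)/25) evaluated at B_t = 21*cos(3*B_t/5)/25
Therefore d(7*sin(3*B_t/5)/5) = (-63*sin(3*B_t/5)/250) dt + (21*cos(3*B_t/5)/25) dB_t.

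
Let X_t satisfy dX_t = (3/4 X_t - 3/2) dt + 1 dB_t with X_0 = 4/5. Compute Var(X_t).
Var(X_t) = 2*exp(3*t/2)/3 - 2/3

The variance V(t) = Var(X_t) satisfies V'(t) = 2 a V(t) + c^2 with V(0) = 0 (drift coefficient is linear in X, diffusion is constant). With a = 3/4, c = 1, the solution is
  V(t) = (c^2 / (2 a)) * (exp(2 a t) - 1)
       = (1^2 / (2*(3/4))) * (exp((3/2) t) - 1)
       = 2*exp(3*t/2)/3 - 2/3.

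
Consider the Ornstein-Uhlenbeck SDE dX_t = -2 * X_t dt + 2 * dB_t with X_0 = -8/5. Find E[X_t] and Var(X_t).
E[X_t] = -8*exp(-2*t)/5; Var(X_t) = 1 - exp(-4*t)

The OU SDE dX = -theta X dt + sigma dB admits the integrating factor exp(theta t): d(exp(theta t) X_t) = sigma exp(theta t) dB_t. Integrating from 0 to t:
  X_t = x_0 * exp(-theta t) + sigma * int_0^t exp(-theta (t-s)) dB_s.
The Itô integral has mean 0 and (by the Itô isometry) variance sigma^2 * int_0^t exp(-2 theta (t - s)) ds = sigma^2 * (1 - exp(-2 theta t)) / (2 theta).
With theta = 2, sigma = 2, x_0 = -8/5:
  E[X_t] = -8/5 * exp(-2 t) = -8*exp(-2*t)/5
  Var(X_t) = (2)^2 * (1 - exp(-2*2 t)) / (2 * 2) = 1 - exp(-4*t).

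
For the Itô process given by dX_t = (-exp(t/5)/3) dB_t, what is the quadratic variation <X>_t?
<X>_t = 5*exp(2*t/5)/18 - 5/18

For an Itô process dX_t = a(t) dt + b(t) dB_t, the quadratic variation is <X>_t = int_0^t b(s)^2 ds (the drift term does not contribute). Here b(s) = -exp(s/5)/3, so
  b(s)^2 = exp(2*s/5)/9.
Integrating from 0 to t:
  <X>_t = int_0^t (exp(2*s/5)/9) ds = 5*exp(2*t/5)/18 - 5/18.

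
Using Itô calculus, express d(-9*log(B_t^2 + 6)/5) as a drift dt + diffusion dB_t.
d(-9*log(B_t^2 + 6)/5) = (9*(B_t^2 - 6)/(5*(B_t^2 + 6)^2)) dt + (-18*B_t/(5*B_t^2 + 30)) dB_t

Itô's formula for f(B_t) gives d f(B_t) = f'(B_t) dB_t + (1/2) f''(B_t) dt. Compute derivatives of f(x) = -9*log(x^2 + 6)/5:
  f'(x)  = -18*x/(5*x^2 + 30)
  f''(x) = 18*(x^2 - 6)/(5*(x^2 + 6)^2)
Substitute x = B_t and multiply the f'' term by 1/2:
  drift     = (1/2) * (18*(x^2 - 6)/(5*(x^2 + 6)^2)) evaluated at B_t = 9*(B_t^2 - 6)/(5*(B_t^2 + 6)^2)
  diffusion = (-18*x/(5*x^2 + 30)) evaluated at B_t = -18*B_t/(5*B_t^2 + 30)
Therefore d(-9*log(B_t^2 + 6)/5) = (9*(B_t^2 - 6)/(5*(B_t^2 + 6)^2)) dt + (-18*B_t/(5*B_t^2 + 30)) dB_t.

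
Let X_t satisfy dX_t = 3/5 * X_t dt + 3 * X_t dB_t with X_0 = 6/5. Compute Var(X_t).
Var(X_t) = 36*(exp(9*t) - 1)*exp(6*t/5)/25

For GBM dX = mu X dt + sigma X dB with X_0 = x_0, apply Itô to Y = log X: dY = (mu - sigma^2/2) dt + sigma dB, so Y_t = log(x_0) + (mu - sigma^2/2) t + sigma B_t and hence X_t = x_0 * exp((mu - sigma^2/2) t + sigma B_t).
With mu = 3/5, sigma = 3, x_0 = 6/5, this gives:
  X_t = 6/5 * exp((-39/10) * t + (3) * B_t).
Since sigma*B_t ~ Normal(0, sigma^2 t), E[exp(sigma*B_t)] = exp(sigma^2 t / 2); so E[X_t] = x_0 * exp((mu - sigma^2/2) t) * exp(sigma^2 t / 2) = x_0 * exp(mu t) = 6*exp(3*t/5)/5.
Var(X_t) = E[X_t^2] - (E[X_t])^2 = x_0^2 * exp(2 mu t) * (exp(sigma^2 t) - 1) = 36*(exp(9*t) - 1)*exp(6*t/5)/25.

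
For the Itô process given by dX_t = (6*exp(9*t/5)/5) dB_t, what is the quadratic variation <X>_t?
<X>_t = 2*exp(18*t/5)/5 - 2/5

For an Itô process dX_t = a(t) dt + b(t) dB_t, the quadratic variation is <X>_t = int_0^t b(s)^2 ds (the drift term does not contribute). Here b(s) = 6*exp(9*s/5)/5, so
  b(s)^2 = 36*exp(18*s/5)/25.
Integrating from 0 to t:
  <X>_t = int_0^t (36*exp(18*s/5)/25) ds = 2*exp(18*t/5)/5 - 2/5.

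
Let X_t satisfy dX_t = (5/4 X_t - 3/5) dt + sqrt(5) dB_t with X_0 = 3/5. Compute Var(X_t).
Var(X_t) = 2*exp(5*t/2) - 2

The variance V(t) = Var(X_t) satisfies V'(t) = 2 a V(t) + c^2 with V(0) = 0 (drift coefficient is linear in X, diffusion is constant). With a = 5/4, c = sqrt(5), the solution is
  V(t) = (c^2 / (2 a)) * (exp(2 a t) - 1)
       = (sqrt(5)^2 / (2*(5/4))) * (exp((5/2) t) - 1)
       = 2*exp(5*t/2) - 2.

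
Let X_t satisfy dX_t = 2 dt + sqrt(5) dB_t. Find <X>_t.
<X>_t = 5*t

For an Itô process dX_t = a(t) dt + b(t) dB_t, the quadratic variation is <X>_t = int_0^t b(s)^2 ds (the drift term does not contribute). Here b(s) = sqrt(5), so
  b(s)^2 = 5.
Integrating from 0 to t:
  <X>_t = int_0^t (5) ds = 5*t.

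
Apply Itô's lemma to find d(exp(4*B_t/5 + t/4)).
d(exp(4*B_t/5 + t/4)) = (57*exp(4*B_t/5 + t/4)/100) dt + (4*exp(4*B_t/5 + t/4)/5) dB_t

Itô's formula for f(t, x): d f(t, B_t) = (f_t + (1/2) f_xx) dt + f_x dB_t. Compute partials of f(t, x) = exp(t/4 + 4*x/5):
  f_t(t,x)  = exp(t/4 + 4*x/5)/4
  f_x(t,x)  = 4*exp(t/4 + 4*x/5)/5
  f_xx(t,x) = 16*exp(t/4 + 4*x/5)/25
Assemble drift = f_t + (1/2) f_xx = 57*exp(t/4 + 4*x/5)/100 and diffusion = f_x = 4*exp(t/4 + 4*x/5)/5. Substituting x = B_t:
  d(exp(4*B_t/5 + t/4)) = (57*exp(4*B_t/5 + t/4)/100) dt + (4*exp(4*B_t/5 + t/4)/5) dB_t.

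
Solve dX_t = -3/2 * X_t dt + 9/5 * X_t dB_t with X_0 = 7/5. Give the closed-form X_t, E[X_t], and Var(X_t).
X_t = 7/5 * exp((-78/25) t + (9/5) B_t); E[X_t] = 7*exp(-3*t/2)/5; Var(X_t) = (49*exp(81*t/25) - 49)*exp(-3*t)/25

For GBM dX = mu X dt + sigma X dB with X_0 = x_0, apply Itô to Y = log X: dY = (mu - sigma^2/2) dt + sigma dB, so Y_t = log(x_0) + (mu - sigma^2/2) t + sigma B_t and hence X_t = x_0 * exp((mu - sigma^2/2) t + sigma B_t).
With mu = -3/2, sigma = 9/5, x_0 = 7/5, this gives:
  X_t = 7/5 * exp((-78/25) * t + (9/5) * B_t).
Since sigma*B_t ~ Normal(0, sigma^2 t), E[exp(sigma*B_t)] = exp(sigma^2 t / 2); so E[X_t] = x_0 * exp((mu - sigma^2/2) t) * exp(sigma^2 t / 2) = x_0 * exp(mu t) = 7*exp(-3*t/2)/5.
Var(X_t) = E[X_t^2] - (E[X_t])^2 = x_0^2 * exp(2 mu t) * (exp(sigma^2 t) - 1) = (49*exp(81*t/25) - 49)*exp(-3*t)/25.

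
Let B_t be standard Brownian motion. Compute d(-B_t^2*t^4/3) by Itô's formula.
d(-B_t^2*t^4/3) = (t^3*(-4*B_t^2 - t)/3) dt + (-2*B_t*t^4/3) dB_t

Itô's formula for f(t, x): d f(t, B_t) = (f_t + (1/2) f_xx) dt + f_x dB_t. Compute partials of f(t, x) = -t^4*x^2/3:
  f_t(t,x)  = -4*t^3*x^2/3
  f_x(t,x)  = -2*t^4*x/3
  f_xx(t,x) = -2*t^4/3
Assemble drift = f_t + (1/2) f_xx = t^3*(-t - 4*x^2)/3 and diffusion = f_x = -2*t^4*x/3. Substituting x = B_t:
  d(-B_t^2*t^4/3) = (t^3*(-4*B_t^2 - t)/3) dt + (-2*B_t*t^4/3) dB_t.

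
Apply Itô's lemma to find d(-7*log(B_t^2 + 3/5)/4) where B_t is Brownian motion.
d(-7*log(B_t^2 + 3/5)/4) = (35*(5*B_t^2 - 3)/(4*(5*B_t^2 + 3)^2)) dt + (-35*B_t/(10*B_t^2 + 6)) dB_t

Itô's formula for f(B_t) gives d f(B_t) = f'(B_t) dB_t + (1/2) f''(B_t) dt. Compute derivatives of f(x) = -7*log(x^2 + 3/5)/4:
  f'(x)  = -35*x/(10*x^2 + 6)
  f''(x) = 35*(5*x^2 - 3)/(2*(5*x^2 + 3)^2)
Substitute x = B_t and multiply the f'' term by 1/2:
  drift     = (1/2) * (35*(5*x^2 - 3)/(2*(5*x^2 + 3)^2)) evaluated at B_t = 35*(5*B_t^2 - 3)/(4*(5*B_t^2 + 3)^2)
  diffusion = (-35*x/(10*x^2 + 6)) evaluated at B_t = -35*B_t/(10*B_t^2 + 6)
Therefore d(-7*log(B_t^2 + 3/5)/4) = (35*(5*B_t^2 - 3)/(4*(5*B_t^2 + 3)^2)) dt + (-35*B_t/(10*B_t^2 + 6)) dB_t.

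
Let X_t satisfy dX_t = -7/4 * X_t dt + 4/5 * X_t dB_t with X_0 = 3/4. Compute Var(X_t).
Var(X_t) = (9*exp(16*t/25) - 9)*exp(-7*t/2)/16

For GBM dX = mu X dt + sigma X dB with X_0 = x_0, apply Itô to Y = log X: dY = (mu - sigma^2/2) dt + sigma dB, so Y_t = log(x_0) + (mu - sigma^2/2) t + sigma B_t and hence X_t = x_0 * exp((mu - sigma^2/2) t + sigma B_t).
With mu = -7/4, sigma = 4/5, x_0 = 3/4, this gives:
  X_t = 3/4 * exp((-207/100) * t + (4/5) * B_t).
Since sigma*B_t ~ Normal(0, sigma^2 t), E[exp(sigma*B_t)] = exp(sigma^2 t / 2); so E[X_t] = x_0 * exp((mu - sigma^2/2) t) * exp(sigma^2 t / 2) = x_0 * exp(mu t) = 3*exp(-7*t/4)/4.
Var(X_t) = E[X_t^2] - (E[X_t])^2 = x_0^2 * exp(2 mu t) * (exp(sigma^2 t) - 1) = (9*exp(16*t/25) - 9)*exp(-7*t/2)/16.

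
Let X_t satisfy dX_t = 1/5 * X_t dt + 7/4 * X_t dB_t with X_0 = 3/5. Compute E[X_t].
E[X_t] = 3*exp(t/5)/5

For GBM dX = mu X dt + sigma X dB with X_0 = x_0, apply Itô to Y = log X: dY = (mu - sigma^2/2) dt + sigma dB, so Y_t = log(x_0) + (mu - sigma^2/2) t + sigma B_t and hence X_t = x_0 * exp((mu - sigma^2/2) t + sigma B_t).
With mu = 1/5, sigma = 7/4, x_0 = 3/5, this gives:
  X_t = 3/5 * exp((-213/160) * t + (7/4) * B_t).
Since sigma*B_t ~ Normal(0, sigma^2 t), E[exp(sigma*B_t)] = exp(sigma^2 t / 2); so E[X_t] = x_0 * exp((mu - sigma^2/2) t) * exp(sigma^2 t / 2) = x_0 * exp(mu t) = 3*exp(t/5)/5.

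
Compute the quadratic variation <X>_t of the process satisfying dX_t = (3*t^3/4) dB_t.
<X>_t = 9*t^7/112

For an Itô process dX_t = a(t) dt + b(t) dB_t, the quadratic variation is <X>_t = int_0^t b(s)^2 ds (the drift term does not contribute). Here b(s) = 3*s^3/4, so
  b(s)^2 = 9*s^6/16.
Integrating from 0 to t:
  <X>_t = int_0^t (9*s^6/16) ds = 9*t^7/112.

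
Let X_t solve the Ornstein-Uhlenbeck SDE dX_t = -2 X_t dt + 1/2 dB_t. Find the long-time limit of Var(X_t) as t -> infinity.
lim Var(X_t) = 1/16

The OU SDE dX = -theta X dt + sigma dB admits the integrating factor exp(theta t): d(exp(theta t) X_t) = sigma exp(theta t) dB_t. Integrating from 0 to t gives X_t = x_0 * exp(-theta t) + sigma * int_0^t exp(-theta (t-s)) dB_s for any initial x_0. The Itô integral has variance (by the Itô isometry) sigma^2 * int_0^t exp(-2 theta (t - s)) ds = sigma^2 * (1 - exp(-2 theta t)) / (2 theta), independent of x_0.
With theta = 2, sigma = 1/2:
  Var(X_t) = (1/2)^2 * (1 - exp(-2*2 t)) / (2 * 2) = 1/16 - exp(-4*t)/16.
As t -> infinity, exp(-2*2 t) -> 0, so the stationary variance is sigma^2 / (2 theta) = 1/16.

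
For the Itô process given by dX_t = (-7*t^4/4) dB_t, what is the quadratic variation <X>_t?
<X>_t = 49*t^9/144

For an Itô process dX_t = a(t) dt + b(t) dB_t, the quadratic variation is <X>_t = int_0^t b(s)^2 ds (the drift term does not contribute). Here b(s) = -7*s^4/4, so
  b(s)^2 = 49*s^8/16.
Integrating from 0 to t:
  <X>_t = int_0^t (49*s^8/16) ds = 49*t^9/144.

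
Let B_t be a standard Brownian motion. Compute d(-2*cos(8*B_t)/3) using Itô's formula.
d(-2*cos(8*B_t)/3) = (64*cos(8*B_t)/3) dt + (16*sin(8*B_t)/3) dB_t

Itô's formula for f(B_t) gives d f(B_t) = f'(B_t) dB_t + (1/2) f''(B_t) dt. Compute derivatives of f(x) = -2*cos(8*x)/3:
  f'(x)  = 16*sin(8*x)/3
  f''(x) = 128*cos(8*x)/3
Substitute x = B_t and multiply the f'' term by 1/2:
  drift     = (1/2) * (128*cos(8*x)/3) evaluated at B_t = 64*cos(8*B_t)/3
  diffusion = (16*sin(8*x)/3) evaluated at B_t = 16*sin(8*B_t)/3
Therefore d(-2*cos(8*B_t)/3) = (64*cos(8*B_t)/3) dt + (16*sin(8*B_t)/3) dB_t.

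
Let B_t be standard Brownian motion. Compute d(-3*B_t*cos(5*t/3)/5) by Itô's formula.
d(-3*B_t*cos(5*t/3)/5) = (B_t*sin(5*t/3)) dt + (-3*cos(5*t/3)/5) dB_t

Itô's formula for f(t, x): d f(t, B_t) = (f_t + (1/2) f_xx) dt + f_x dB_t. Compute partials of f(t, x) = -3*x*cos(5*t/3)/5:
  f_t(t,x)  = x*sin(5*t/3)
  f_x(t,x)  = -3*cos(5*t/3)/5
  f_xx(t,x) = 0
Assemble drift = f_t + (1/2) f_xx = x*sin(5*t/3) and diffusion = f_x = -3*cos(5*t/3)/5. Substituting x = B_t:
  d(-3*B_t*cos(5*t/3)/5) = (B_t*sin(5*t/3)) dt + (-3*cos(5*t/3)/5) dB_t.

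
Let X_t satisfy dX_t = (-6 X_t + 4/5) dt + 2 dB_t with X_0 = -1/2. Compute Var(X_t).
Var(X_t) = 1/3 - exp(-12*t)/3

The variance V(t) = Var(X_t) satisfies V'(t) = 2 a V(t) + c^2 with V(0) = 0 (drift coefficient is linear in X, diffusion is constant). With a = -6, c = 2, the solution is
  V(t) = (c^2 / (2 a)) * (exp(2 a t) - 1)
       = (2^2 / (2*(-6))) * (exp((-12) t) - 1)
       = 1/3 - exp(-12*t)/3.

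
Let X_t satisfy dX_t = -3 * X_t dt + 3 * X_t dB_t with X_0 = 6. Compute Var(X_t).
Var(X_t) = (36*exp(9*t) - 36)*exp(-6*t)

For GBM dX = mu X dt + sigma X dB with X_0 = x_0, apply Itô to Y = log X: dY = (mu - sigma^2/2) dt + sigma dB, so Y_t = log(x_0) + (mu - sigma^2/2) t + sigma B_t and hence X_t = x_0 * exp((mu - sigma^2/2) t + sigma B_t).
With mu = -3, sigma = 3, x_0 = 6, this gives:
  X_t = 6 * exp((-15/2) * t + (3) * B_t).
Since sigma*B_t ~ Normal(0, sigma^2 t), E[exp(sigma*B_t)] = exp(sigma^2 t / 2); so E[X_t] = x_0 * exp((mu - sigma^2/2) t) * exp(sigma^2 t / 2) = x_0 * exp(mu t) = 6*exp(-3*t).
Var(X_t) = E[X_t^2] - (E[X_t])^2 = x_0^2 * exp(2 mu t) * (exp(sigma^2 t) - 1) = (36*exp(9*t) - 36)*exp(-6*t).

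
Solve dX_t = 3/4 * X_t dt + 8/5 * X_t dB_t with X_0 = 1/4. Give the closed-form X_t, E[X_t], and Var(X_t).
X_t = 1/4 * exp((-53/100) t + (8/5) B_t); E[X_t] = exp(3*t/4)/4; Var(X_t) = (exp(64*t/25) - 1)*exp(3*t/2)/16

For GBM dX = mu X dt + sigma X dB with X_0 = x_0, apply Itô to Y = log X: dY = (mu - sigma^2/2) dt + sigma dB, so Y_t = log(x_0) + (mu - sigma^2/2) t + sigma B_t and hence X_t = x_0 * exp((mu - sigma^2/2) t + sigma B_t).
With mu = 3/4, sigma = 8/5, x_0 = 1/4, this gives:
  X_t = 1/4 * exp((-53/100) * t + (8/5) * B_t).
Since sigma*B_t ~ Normal(0, sigma^2 t), E[exp(sigma*B_t)] = exp(sigma^2 t / 2); so E[X_t] = x_0 * exp((mu - sigma^2/2) t) * exp(sigma^2 t / 2) = x_0 * exp(mu t) = exp(3*t/4)/4.
Var(X_t) = E[X_t^2] - (E[X_t])^2 = x_0^2 * exp(2 mu t) * (exp(sigma^2 t) - 1) = (exp(64*t/25) - 1)*exp(3*t/2)/16.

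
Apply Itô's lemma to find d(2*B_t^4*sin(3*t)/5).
d(2*B_t^4*sin(3*t)/5) = (6*B_t^2*(B_t^2*cos(3*t) + 2*sin(3*t))/5) dt + (8*B_t^3*sin(3*t)/5) dB_t

Itô's formula for f(t, x): d f(t, B_t) = (f_t + (1/2) f_xx) dt + f_x dB_t. Compute partials of f(t, x) = 2*x^4*sin(3*t)/5:
  f_t(t,x)  = 6*x^4*cos(3*t)/5
  f_x(t,x)  = 8*x^3*sin(3*t)/5
  f_xx(t,x) = 24*x^2*sin(3*t)/5
Assemble drift = f_t + (1/2) f_xx = 6*x^2*(x^2*cos(3*t) + 2*sin(3*t))/5 and diffusion = f_x = 8*x^3*sin(3*t)/5. Substituting x = B_t:
  d(2*B_t^4*sin(3*t)/5) = (6*B_t^2*(B_t^2*cos(3*t) + 2*sin(3*t))/5) dt + (8*B_t^3*sin(3*t)/5) dB_t.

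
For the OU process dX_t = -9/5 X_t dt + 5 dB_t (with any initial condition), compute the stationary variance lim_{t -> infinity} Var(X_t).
lim Var(X_t) = 125/18

The OU SDE dX = -theta X dt + sigma dB admits the integrating factor exp(theta t): d(exp(theta t) X_t) = sigma exp(theta t) dB_t. Integrating from 0 to t gives X_t = x_0 * exp(-theta t) + sigma * int_0^t exp(-theta (t-s)) dB_s for any initial x_0. The Itô integral has variance (by the Itô isometry) sigma^2 * int_0^t exp(-2 theta (t - s)) ds = sigma^2 * (1 - exp(-2 theta t)) / (2 theta), independent of x_0.
With theta = 9/5, sigma = 5:
  Var(X_t) = (5)^2 * (1 - exp(-2*9/5 t)) / (2 * 9/5) = 125/18 - 125*exp(-18*t/5)/18.
As t -> infinity, exp(-2*9/5 t) -> 0, so the stationary variance is sigma^2 / (2 theta) = 125/18.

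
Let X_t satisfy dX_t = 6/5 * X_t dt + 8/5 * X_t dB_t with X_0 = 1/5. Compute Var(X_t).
Var(X_t) = (exp(64*t/25) - 1)*exp(12*t/5)/25

For GBM dX = mu X dt + sigma X dB with X_0 = x_0, apply Itô to Y = log X: dY = (mu - sigma^2/2) dt + sigma dB, so Y_t = log(x_0) + (mu - sigma^2/2) t + sigma B_t and hence X_t = x_0 * exp((mu - sigma^2/2) t + sigma B_t).
With mu = 6/5, sigma = 8/5, x_0 = 1/5, this gives:
  X_t = 1/5 * exp((-2/25) * t + (8/5) * B_t).
Since sigma*B_t ~ Normal(0, sigma^2 t), E[exp(sigma*B_t)] = exp(sigma^2 t / 2); so E[X_t] = x_0 * exp((mu - sigma^2/2) t) * exp(sigma^2 t / 2) = x_0 * exp(mu t) = exp(6*t/5)/5.
Var(X_t) = E[X_t^2] - (E[X_t])^2 = x_0^2 * exp(2 mu t) * (exp(sigma^2 t) - 1) = (exp(64*t/25) - 1)*exp(12*t/5)/25.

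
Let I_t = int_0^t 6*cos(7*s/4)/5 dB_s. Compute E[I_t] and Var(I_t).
E[I_t] = 0; Var(I_t) = 18*t/25 + 36*sin(7*t/2)/175

The Itô integral of a deterministic integrand f(s) has mean 0 because each increment f(s) * (B_{s+ds} - B_s) has mean 0. By the Itô isometry:
  Var( int_0^t f(s) dB_s ) = E[ (int_0^t f(s) dB_s)^2 ] = int_0^t f(s)^2 ds.
Here f(s) = 6*cos(7*s/4)/5, so f(s)^2 = 36*cos(7*s/4)^2/25. Integrate:
  int_0^t (36*cos(7*s/4)^2/25) ds = 18*t/25 + 36*sin(7*t/2)/175.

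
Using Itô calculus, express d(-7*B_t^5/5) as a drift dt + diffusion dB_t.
d(-7*B_t^5/5) = (-14*B_t^3) dt + (-7*B_t^4) dB_t

Itô's formula for f(B_t) gives d f(B_t) = f'(B_t) dB_t + (1/2) f''(B_t) dt. Compute derivatives of f(x) = -7*x^5/5:
  f'(x)  = -7*x^4
  f''(x) = -28*x^3
Substitute x = B_t and multiply the f'' term by 1/2:
  drift     = (1/2) * (-28*x^3) evaluated at B_t = -14*B_t^3
  diffusion = (-7*x^4) evaluated at B_t = -7*B_t^4
Therefore d(-7*B_t^5/5) = (-14*B_t^3) dt + (-7*B_t^4) dB_t.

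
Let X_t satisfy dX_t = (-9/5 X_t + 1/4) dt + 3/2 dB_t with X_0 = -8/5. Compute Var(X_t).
Var(X_t) = 5/8 - 5*exp(-18*t/5)/8

The variance V(t) = Var(X_t) satisfies V'(t) = 2 a V(t) + c^2 with V(0) = 0 (drift coefficient is linear in X, diffusion is constant). With a = -9/5, c = 3/2, the solution is
  V(t) = (c^2 / (2 a)) * (exp(2 a t) - 1)
       = ((3/2)^2 / (2*(-9/5))) * (exp((-18/5) t) - 1)
       = 5/8 - 5*exp(-18*t/5)/8.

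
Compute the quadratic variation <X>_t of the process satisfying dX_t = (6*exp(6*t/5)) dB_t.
<X>_t = 15*exp(12*t/5) - 15

For an Itô process dX_t = a(t) dt + b(t) dB_t, the quadratic variation is <X>_t = int_0^t b(s)^2 ds (the drift term does not contribute). Here b(s) = 6*exp(6*s/5), so
  b(s)^2 = 36*exp(12*s/5).
Integrating from 0 to t:
  <X>_t = int_0^t (36*exp(12*s/5)) ds = 15*exp(12*t/5) - 15.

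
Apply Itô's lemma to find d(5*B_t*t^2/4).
d(5*B_t*t^2/4) = (5*B_t*t/2) dt + (5*t^2/4) dB_t

Itô's formula for f(t, x): d f(t, B_t) = (f_t + (1/2) f_xx) dt + f_x dB_t. Compute partials of f(t, x) = 5*t^2*x/4:
  f_t(t,x)  = 5*t*x/2
  f_x(t,x)  = 5*t^2/4
  f_xx(t,x) = 0
Assemble drift = f_t + (1/2) f_xx = 5*t*x/2 and diffusion = f_x = 5*t^2/4. Substituting x = B_t:
  d(5*B_t*t^2/4) = (5*B_t*t/2) dt + (5*t^2/4) dB_t.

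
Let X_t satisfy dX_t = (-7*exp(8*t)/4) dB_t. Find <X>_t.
<X>_t = 49*exp(16*t)/256 - 49/256

For an Itô process dX_t = a(t) dt + b(t) dB_t, the quadratic variation is <X>_t = int_0^t b(s)^2 ds (the drift term does not contribute). Here b(s) = -7*exp(8*s)/4, so
  b(s)^2 = 49*exp(16*s)/16.
Integrating from 0 to t:
  <X>_t = int_0^t (49*exp(16*s)/16) ds = 49*exp(16*t)/256 - 49/256.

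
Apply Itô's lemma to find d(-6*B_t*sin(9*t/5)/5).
d(-6*B_t*sin(9*t/5)/5) = (-54*B_t*cos(9*t/5)/25) dt + (-6*sin(9*t/5)/5) dB_t

Itô's formula for f(t, x): d f(t, B_t) = (f_t + (1/2) f_xx) dt + f_x dB_t. Compute partials of f(t, x) = -6*x*sin(9*t/5)/5:
  f_t(t,x)  = -54*x*cos(9*t/5)/25
  f_x(t,x)  = -6*sin(9*t/5)/5
  f_xx(t,x) = 0
Assemble drift = f_t + (1/2) f_xx = -54*x*cos(9*t/5)/25 and diffusion = f_x = -6*sin(9*t/5)/5. Substituting x = B_t:
  d(-6*B_t*sin(9*t/5)/5) = (-54*B_t*cos(9*t/5)/25) dt + (-6*sin(9*t/5)/5) dB_t.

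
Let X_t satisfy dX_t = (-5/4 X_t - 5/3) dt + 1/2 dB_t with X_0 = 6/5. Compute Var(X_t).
Var(X_t) = 1/10 - exp(-5*t/2)/10

The variance V(t) = Var(X_t) satisfies V'(t) = 2 a V(t) + c^2 with V(0) = 0 (drift coefficient is linear in X, diffusion is constant). With a = -5/4, c = 1/2, the solution is
  V(t) = (c^2 / (2 a)) * (exp(2 a t) - 1)
       = ((1/2)^2 / (2*(-5/4))) * (exp((-5/2) t) - 1)
       = 1/10 - exp(-5*t/2)/10.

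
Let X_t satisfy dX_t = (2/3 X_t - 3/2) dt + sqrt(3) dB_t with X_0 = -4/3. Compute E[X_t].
E[X_t] = 9/4 - 43*exp(2*t/3)/12

Taking expectations and using E[dB_t] = 0, the mean m(t) = E[X_t] satisfies the ODE m'(t) = a m(t) + b with m(0) = x_0. With a = 2/3, b = -3/2, x_0 = -4/3, the solution is
  m(t) = x_0 * exp(a t) + (b/a) * (exp(a t) - 1)
       = (-4/3) * exp((2/3) t) + ((-3/2)/(2/3)) * (exp((2/3) t) - 1)
       = 9/4 - 43*exp(2*t/3)/12.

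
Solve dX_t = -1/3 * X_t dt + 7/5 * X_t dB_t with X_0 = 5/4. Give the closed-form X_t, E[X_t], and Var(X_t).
X_t = 5/4 * exp((-197/150) t + (7/5) B_t); E[X_t] = 5*exp(-t/3)/4; Var(X_t) = (25*exp(49*t/25) - 25)*exp(-2*t/3)/16

For GBM dX = mu X dt + sigma X dB with X_0 = x_0, apply Itô to Y = log X: dY = (mu - sigma^2/2) dt + sigma dB, so Y_t = log(x_0) + (mu - sigma^2/2) t + sigma B_t and hence X_t = x_0 * exp((mu - sigma^2/2) t + sigma B_t).
With mu = -1/3, sigma = 7/5, x_0 = 5/4, this gives:
  X_t = 5/4 * exp((-197/150) * t + (7/5) * B_t).
Since sigma*B_t ~ Normal(0, sigma^2 t), E[exp(sigma*B_t)] = exp(sigma^2 t / 2); so E[X_t] = x_0 * exp((mu - sigma^2/2) t) * exp(sigma^2 t / 2) = x_0 * exp(mu t) = 5*exp(-t/3)/4.
Var(X_t) = E[X_t^2] - (E[X_t])^2 = x_0^2 * exp(2 mu t) * (exp(sigma^2 t) - 1) = (25*exp(49*t/25) - 25)*exp(-2*t/3)/16.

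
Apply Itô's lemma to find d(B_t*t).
d(B_t*t) = (B_t) dt + (t) dB_t

Itô's formula for f(t, x): d f(t, B_t) = (f_t + (1/2) f_xx) dt + f_x dB_t. Compute partials of f(t, x) = t*x:
  f_t(t,x)  = x
  f_x(t,x)  = t
  f_xx(t,x) = 0
Assemble drift = f_t + (1/2) f_xx = x and diffusion = f_x = t. Substituting x = B_t:
  d(B_t*t) = (B_t) dt + (t) dB_t.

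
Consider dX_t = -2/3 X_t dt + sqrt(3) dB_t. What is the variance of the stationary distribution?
lim Var(X_t) = 9/4

The OU SDE dX = -theta X dt + sigma dB admits the integrating factor exp(theta t): d(exp(theta t) X_t) = sigma exp(theta t) dB_t. Integrating from 0 to t gives X_t = x_0 * exp(-theta t) + sigma * int_0^t exp(-theta (t-s)) dB_s for any initial x_0. The Itô integral has variance (by the Itô isometry) sigma^2 * int_0^t exp(-2 theta (t - s)) ds = sigma^2 * (1 - exp(-2 theta t)) / (2 theta), independent of x_0.
With theta = 2/3, sigma = sqrt(3):
  Var(X_t) = (sqrt(3))^2 * (1 - exp(-2*2/3 t)) / (2 * 2/3) = 9/4 - 9*exp(-4*t/3)/4.
As t -> infinity, exp(-2*2/3 t) -> 0, so the stationary variance is sigma^2 / (2 theta) = 9/4.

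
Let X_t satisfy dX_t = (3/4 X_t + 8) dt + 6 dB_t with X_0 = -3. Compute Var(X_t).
Var(X_t) = 24*exp(3*t/2) - 24

The variance V(t) = Var(X_t) satisfies V'(t) = 2 a V(t) + c^2 with V(0) = 0 (drift coefficient is linear in X, diffusion is constant). With a = 3/4, c = 6, the solution is
  V(t) = (c^2 / (2 a)) * (exp(2 a t) - 1)
       = (6^2 / (2*(3/4))) * (exp((3/2) t) - 1)
       = 24*exp(3*t/2) - 24.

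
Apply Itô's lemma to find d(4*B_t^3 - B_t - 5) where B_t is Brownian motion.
d(4*B_t^3 - B_t - 5) = (12*B_t) dt + (12*B_t^2 - 1) dB_t

Itô's formula for f(B_t) gives d f(B_t) = f'(B_t) dB_t + (1/2) f''(B_t) dt. Compute derivatives of f(x) = 4*x^3 - x - 5:
  f'(x)  = 12*x^2 - 1
  f''(x) = 24*x
Substitute x = B_t and multiply the f'' term by 1/2:
  drift     = (1/2) * (24*x) evaluated at B_t = 12*B_t
  diffusion = (12*x^2 - 1) evaluated at B_t = 12*B_t^2 - 1
Therefore d(4*B_t^3 - B_t - 5) = (12*B_t) dt + (12*B_t^2 - 1) dB_t.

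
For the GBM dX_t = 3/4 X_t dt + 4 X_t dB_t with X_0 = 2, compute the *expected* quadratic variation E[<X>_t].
E[<X>_t] = 128*exp(35*t/2)/35 - 128/35

<X>_t = int_0^t (4 * X_s)^2 ds. Taking expectation inside the integral: E[<X>_t] = 4^2 * int_0^t E[X_s^2] ds. For GBM, E[X_s^2] = x_0^2 * exp((2 mu + sigma^2) s). Integrating:
  E[<X>_t] = 4^2 * 2^2 * (exp((2*(3/4) + 4^2) t) - 1) / (2*(3/4) + 4^2)
           = 4^2 * 2^2 * (exp((35/2) t) - 1) / (35/2) = 128*exp(35*t/2)/35 - 128/35.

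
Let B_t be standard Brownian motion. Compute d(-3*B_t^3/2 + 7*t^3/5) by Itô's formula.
d(-3*B_t^3/2 + 7*t^3/5) = (-9*B_t/2 + 21*t^2/5) dt + (-9*B_t^2/2) dB_t

Itô's formula for f(t, x): d f(t, B_t) = (f_t + (1/2) f_xx) dt + f_x dB_t. Compute partials of f(t, x) = 7*t^3/5 - 3*x^3/2:
  f_t(t,x)  = 21*t^2/5
  f_x(t,x)  = -9*x^2/2
  f_xx(t,x) = -9*x
Assemble drift = f_t + (1/2) f_xx = 21*t^2/5 - 9*x/2 and diffusion = f_x = -9*x^2/2. Substituting x = B_t:
  d(-3*B_t^3/2 + 7*t^3/5) = (-9*B_t/2 + 21*t^2/5) dt + (-9*B_t^2/2) dB_t.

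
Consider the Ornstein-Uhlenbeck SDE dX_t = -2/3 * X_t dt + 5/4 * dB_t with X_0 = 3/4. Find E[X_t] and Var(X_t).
E[X_t] = 3*exp(-2*t/3)/4; Var(X_t) = 75/64 - 75*exp(-4*t/3)/64

The OU SDE dX = -theta X dt + sigma dB admits the integrating factor exp(theta t): d(exp(theta t) X_t) = sigma exp(theta t) dB_t. Integrating from 0 to t:
  X_t = x_0 * exp(-theta t) + sigma * int_0^t exp(-theta (t-s)) dB_s.
The Itô integral has mean 0 and (by the Itô isometry) variance sigma^2 * int_0^t exp(-2 theta (t - s)) ds = sigma^2 * (1 - exp(-2 theta t)) / (2 theta).
With theta = 2/3, sigma = 5/4, x_0 = 3/4:
  E[X_t] = 3/4 * exp(-2/3 t) = 3*exp(-2*t/3)/4
  Var(X_t) = (5/4)^2 * (1 - exp(-2*2/3 t)) / (2 * 2/3) = 75/64 - 75*exp(-4*t/3)/64.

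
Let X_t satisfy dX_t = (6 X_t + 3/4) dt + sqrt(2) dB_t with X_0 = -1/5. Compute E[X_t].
E[X_t] = -3*exp(6*t)/40 - 1/8

Taking expectations and using E[dB_t] = 0, the mean m(t) = E[X_t] satisfies the ODE m'(t) = a m(t) + b with m(0) = x_0. With a = 6, b = 3/4, x_0 = -1/5, the solution is
  m(t) = x_0 * exp(a t) + (b/a) * (exp(a t) - 1)
       = (-1/5) * exp(6 t) + ((3/4)/6) * (exp(6 t) - 1)
       = -3*exp(6*t)/40 - 1/8.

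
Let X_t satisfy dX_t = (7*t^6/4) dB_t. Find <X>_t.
<X>_t = 49*t^13/208

For an Itô process dX_t = a(t) dt + b(t) dB_t, the quadratic variation is <X>_t = int_0^t b(s)^2 ds (the drift term does not contribute). Here b(s) = 7*s^6/4, so
  b(s)^2 = 49*s^12/16.
Integrating from 0 to t:
  <X>_t = int_0^t (49*s^12/16) ds = 49*t^13/208.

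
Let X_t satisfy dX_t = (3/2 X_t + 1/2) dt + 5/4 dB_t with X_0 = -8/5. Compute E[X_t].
E[X_t] = -19*exp(3*t/2)/15 - 1/3

Taking expectations and using E[dB_t] = 0, the mean m(t) = E[X_t] satisfies the ODE m'(t) = a m(t) + b with m(0) = x_0. With a = 3/2, b = 1/2, x_0 = -8/5, the solution is
  m(t) = x_0 * exp(a t) + (b/a) * (exp(a t) - 1)
       = (-8/5) * exp((3/2) t) + ((1/2)/(3/2)) * (exp((3/2) t) - 1)
       = -19*exp(3*t/2)/15 - 1/3.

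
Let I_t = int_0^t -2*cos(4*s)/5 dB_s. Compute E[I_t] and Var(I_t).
E[I_t] = 0; Var(I_t) = 2*t/25 + sin(4*t)*cos(4*t)/50

The Itô integral of a deterministic integrand f(s) has mean 0 because each increment f(s) * (B_{s+ds} - B_s) has mean 0. By the Itô isometry:
  Var( int_0^t f(s) dB_s ) = E[ (int_0^t f(s) dB_s)^2 ] = int_0^t f(s)^2 ds.
Here f(s) = -2*cos(4*s)/5, so f(s)^2 = 4*cos(4*s)^2/25. Integrate:
  int_0^t (4*cos(4*s)^2/25) ds = 2*t/25 + sin(4*t)*cos(4*t)/50.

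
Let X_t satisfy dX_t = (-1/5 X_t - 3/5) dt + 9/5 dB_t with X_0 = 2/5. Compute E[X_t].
E[X_t] = -3 + 17*exp(-t/5)/5

Taking expectations and using E[dB_t] = 0, the mean m(t) = E[X_t] satisfies the ODE m'(t) = a m(t) + b with m(0) = x_0. With a = -1/5, b = -3/5, x_0 = 2/5, the solution is
  m(t) = x_0 * exp(a t) + (b/a) * (exp(a t) - 1)
       = (2/5) * exp((-1/5) t) + ((-3/5)/(-1/5)) * (exp((-1/5) t) - 1)
       = -3 + 17*exp(-t/5)/5.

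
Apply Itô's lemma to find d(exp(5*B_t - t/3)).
d(exp(5*B_t - t/3)) = (73*exp(5*B_t - t/3)/6) dt + (5*exp(5*B_t - t/3)) dB_t

Itô's formula for f(t, x): d f(t, B_t) = (f_t + (1/2) f_xx) dt + f_x dB_t. Compute partials of f(t, x) = exp(-t/3 + 5*x):
  f_t(t,x)  = -exp(-t/3 + 5*x)/3
  f_x(t,x)  = 5*exp(-t/3 + 5*x)
  f_xx(t,x) = 25*exp(-t/3 + 5*x)
Assemble drift = f_t + (1/2) f_xx = 73*exp(-t/3 + 5*x)/6 and diffusion = f_x = 5*exp(-t/3 + 5*x). Substituting x = B_t:
  d(exp(5*B_t - t/3)) = (73*exp(5*B_t - t/3)/6) dt + (5*exp(5*B_t - t/3)) dB_t.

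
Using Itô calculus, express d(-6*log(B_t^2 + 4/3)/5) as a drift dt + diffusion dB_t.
d(-6*log(B_t^2 + 4/3)/5) = (18*(3*B_t^2 - 4)/(5*(3*B_t^2 + 4)^2)) dt + (-36*B_t/(15*B_t^2 + 20)) dB_t

Itô's formula for f(B_t) gives d f(B_t) = f'(B_t) dB_t + (1/2) f''(B_t) dt. Compute derivatives of f(x) = -6*log(x^2 + 4/3)/5:
  f'(x)  = -36*x/(15*x^2 + 20)
  f''(x) = 36*(3*x^2 - 4)/(5*(3*x^2 + 4)^2)
Substitute x = B_t and multiply the f'' term by 1/2:
  drift     = (1/2) * (36*(3*x^2 - 4)/(5*(3*x^2 + 4)^2)) evaluated at B_t = 18*(3*B_t^2 - 4)/(5*(3*B_t^2 + 4)^2)
  diffusion = (-36*x/(15*x^2 + 20)) evaluated at B_t = -36*B_t/(15*B_t^2 + 20)
Therefore d(-6*log(B_t^2 + 4/3)/5) = (18*(3*B_t^2 - 4)/(5*(3*B_t^2 + 4)^2)) dt + (-36*B_t/(15*B_t^2 + 20)) dB_t.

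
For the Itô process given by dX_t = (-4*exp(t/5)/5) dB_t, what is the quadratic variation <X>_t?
<X>_t = 8*exp(2*t/5)/5 - 8/5

For an Itô process dX_t = a(t) dt + b(t) dB_t, the quadratic variation is <X>_t = int_0^t b(s)^2 ds (the drift term does not contribute). Here b(s) = -4*exp(s/5)/5, so
  b(s)^2 = 16*exp(2*s/5)/25.
Integrating from 0 to t:
  <X>_t = int_0^t (16*exp(2*s/5)/25) ds = 8*exp(2*t/5)/5 - 8/5.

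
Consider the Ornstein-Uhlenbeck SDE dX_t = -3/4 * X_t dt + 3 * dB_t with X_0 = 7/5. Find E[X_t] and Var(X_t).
E[X_t] = 7*exp(-3*t/4)/5; Var(X_t) = 6 - 6*exp(-3*t/2)

The OU SDE dX = -theta X dt + sigma dB admits the integrating factor exp(theta t): d(exp(theta t) X_t) = sigma exp(theta t) dB_t. Integrating from 0 to t:
  X_t = x_0 * exp(-theta t) + sigma * int_0^t exp(-theta (t-s)) dB_s.
The Itô integral has mean 0 and (by the Itô isometry) variance sigma^2 * int_0^t exp(-2 theta (t - s)) ds = sigma^2 * (1 - exp(-2 theta t)) / (2 theta).
With theta = 3/4, sigma = 3, x_0 = 7/5:
  E[X_t] = 7/5 * exp(-3/4 t) = 7*exp(-3*t/4)/5
  Var(X_t) = (3)^2 * (1 - exp(-2*3/4 t)) / (2 * 3/4) = 6 - 6*exp(-3*t/2).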